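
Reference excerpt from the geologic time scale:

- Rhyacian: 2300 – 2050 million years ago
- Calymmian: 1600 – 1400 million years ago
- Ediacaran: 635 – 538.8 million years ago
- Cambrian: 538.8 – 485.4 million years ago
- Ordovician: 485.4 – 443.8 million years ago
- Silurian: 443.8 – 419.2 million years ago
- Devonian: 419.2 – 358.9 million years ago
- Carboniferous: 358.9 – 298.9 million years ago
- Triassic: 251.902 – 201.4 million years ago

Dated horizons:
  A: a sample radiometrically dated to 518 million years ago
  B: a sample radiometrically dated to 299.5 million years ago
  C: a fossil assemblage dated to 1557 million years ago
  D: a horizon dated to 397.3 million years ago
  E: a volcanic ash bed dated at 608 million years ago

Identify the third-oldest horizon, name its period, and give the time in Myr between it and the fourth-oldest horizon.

Larger Ma means older, so oldest first: C 1557 > E 608 > A 518 > D 397.3 > B 299.5.
Counting 3 along gives A (518 Ma); the excerpt puts that inside the Cambrian, 538.8–485.4 Ma.
Next in line is D (397.3 Ma), and 518 − 397.3 = 120.7 Myr.

A, in the Cambrian; 120.7 million years to D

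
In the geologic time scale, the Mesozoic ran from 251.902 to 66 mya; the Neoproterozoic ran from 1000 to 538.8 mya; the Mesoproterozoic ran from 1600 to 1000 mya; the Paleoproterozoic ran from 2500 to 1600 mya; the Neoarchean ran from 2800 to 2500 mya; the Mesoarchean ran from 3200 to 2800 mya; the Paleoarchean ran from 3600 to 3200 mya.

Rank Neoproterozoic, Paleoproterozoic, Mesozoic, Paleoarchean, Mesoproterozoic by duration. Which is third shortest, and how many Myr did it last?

Neoproterozoic, 461.2 million years

Start − end for each: Neoproterozoic 1000 − 538.8 = 461.2; Paleoproterozoic 2500 − 1600 = 900; Mesozoic 251.902 − 66 = 185.902; Paleoarchean 3600 − 3200 = 400; Mesoproterozoic 1600 − 1000 = 600.
Ranking these from shortest: Mesozoic < Paleoarchean < Neoproterozoic < Mesoproterozoic < Paleoproterozoic.
Position 3 in that ranking is Neoproterozoic, which lasted 461.2 Myr.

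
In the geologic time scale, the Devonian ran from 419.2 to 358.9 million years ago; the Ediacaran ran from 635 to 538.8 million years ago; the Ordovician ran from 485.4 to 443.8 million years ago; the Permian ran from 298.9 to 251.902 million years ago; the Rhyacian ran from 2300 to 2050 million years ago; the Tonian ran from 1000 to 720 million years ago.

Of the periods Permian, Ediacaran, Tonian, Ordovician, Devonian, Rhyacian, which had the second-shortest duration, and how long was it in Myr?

Durations: Permian 46.998; Ediacaran 96.2; Tonian 280; Ordovician 41.6; Devonian 60.3; Rhyacian 250 Myr.
Sorted shortest-first: Ordovician (41.6), Permian (46.998), Devonian (60.3), Ediacaran (96.2), Rhyacian (250), Tonian (280).
The second shortest is Permian at 46.998 Myr.

Permian, 46.998 million years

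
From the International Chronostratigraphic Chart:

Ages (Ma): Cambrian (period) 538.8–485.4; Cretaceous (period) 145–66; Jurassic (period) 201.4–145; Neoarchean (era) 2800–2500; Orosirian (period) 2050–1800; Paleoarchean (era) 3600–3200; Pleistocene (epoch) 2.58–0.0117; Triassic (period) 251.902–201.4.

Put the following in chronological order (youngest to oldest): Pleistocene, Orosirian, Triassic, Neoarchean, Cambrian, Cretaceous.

Sorting by start age (ascending Ma, since larger Ma = older): Pleistocene start 2.58, Cretaceous start 145, Triassic start 251.902, Cambrian start 538.8, Orosirian start 2050, Neoarchean start 2800.

Pleistocene, Cretaceous, Triassic, Cambrian, Orosirian, Neoarchean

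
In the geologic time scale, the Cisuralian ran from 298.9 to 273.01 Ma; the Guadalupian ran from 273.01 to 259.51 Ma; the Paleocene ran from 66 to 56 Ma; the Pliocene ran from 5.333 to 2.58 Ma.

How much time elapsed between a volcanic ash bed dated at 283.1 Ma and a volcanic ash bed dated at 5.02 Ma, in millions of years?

283.1 − 5.02 = 278.08 million years.

278.08 million years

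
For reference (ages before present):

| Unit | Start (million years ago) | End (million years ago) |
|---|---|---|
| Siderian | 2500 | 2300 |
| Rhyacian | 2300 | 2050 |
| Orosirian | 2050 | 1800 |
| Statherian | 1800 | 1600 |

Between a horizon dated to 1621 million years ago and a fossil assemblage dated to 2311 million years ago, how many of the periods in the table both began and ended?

The older date is 2311 Ma and the younger is 1621 Ma.
Periods with start < 2311 and end > 1621 Ma: Rhyacian (2300–2050), Orosirian (2050–1800).
That is 2 complete periods.

2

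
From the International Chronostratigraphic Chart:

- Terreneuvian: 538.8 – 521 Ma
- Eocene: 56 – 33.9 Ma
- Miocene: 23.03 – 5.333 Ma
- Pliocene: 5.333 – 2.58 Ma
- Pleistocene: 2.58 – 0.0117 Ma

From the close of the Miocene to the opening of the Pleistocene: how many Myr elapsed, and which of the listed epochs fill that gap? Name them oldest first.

The Miocene closes at 5.333 Ma and the Pleistocene opens at 2.58 Ma, so the interval is 5.333 − 2.58 = 2.753 Myr.
An epoch fits inside if it starts at or after 5.333 Ma and ends at or before 2.58 Ma; oldest first that gives Pliocene.

2.753 million years; Pliocene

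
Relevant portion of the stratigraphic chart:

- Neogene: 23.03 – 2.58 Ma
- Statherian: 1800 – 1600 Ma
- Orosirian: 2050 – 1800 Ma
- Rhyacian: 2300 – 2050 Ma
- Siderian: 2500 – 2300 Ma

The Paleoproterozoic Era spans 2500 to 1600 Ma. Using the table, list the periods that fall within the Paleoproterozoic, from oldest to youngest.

Periods with both bounds inside 2500–1600 Ma: Siderian (2500–2300), Rhyacian (2300–2050), Orosirian (2050–1800), Statherian (1800–1600).

Siderian, Rhyacian, Orosirian, Statherian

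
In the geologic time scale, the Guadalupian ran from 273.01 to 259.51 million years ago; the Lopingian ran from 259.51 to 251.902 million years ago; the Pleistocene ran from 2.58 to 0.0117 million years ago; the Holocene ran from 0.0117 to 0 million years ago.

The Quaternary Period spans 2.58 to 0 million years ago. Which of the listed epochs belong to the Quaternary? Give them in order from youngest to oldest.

Epochs with both bounds inside 2.58–0 Ma: Holocene (0.0117–0), Pleistocene (2.58–0.0117).

Holocene, Pleistocene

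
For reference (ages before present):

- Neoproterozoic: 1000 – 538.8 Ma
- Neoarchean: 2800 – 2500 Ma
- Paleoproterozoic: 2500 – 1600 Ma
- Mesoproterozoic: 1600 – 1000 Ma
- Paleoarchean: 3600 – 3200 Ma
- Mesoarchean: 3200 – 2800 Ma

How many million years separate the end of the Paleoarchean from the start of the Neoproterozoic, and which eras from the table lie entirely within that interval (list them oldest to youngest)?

The Paleoarchean closes at 3200 Ma and the Neoproterozoic opens at 1000 Ma, so the interval is 3200 − 1000 = 2200 Myr.
An era fits inside if it starts at or after 3200 Ma and ends at or before 1000 Ma; oldest first that gives Mesoarchean, Neoarchean, Paleoproterozoic, Mesoproterozoic.

2200 million years; Mesoarchean, Neoarchean, Paleoproterozoic, Mesoproterozoic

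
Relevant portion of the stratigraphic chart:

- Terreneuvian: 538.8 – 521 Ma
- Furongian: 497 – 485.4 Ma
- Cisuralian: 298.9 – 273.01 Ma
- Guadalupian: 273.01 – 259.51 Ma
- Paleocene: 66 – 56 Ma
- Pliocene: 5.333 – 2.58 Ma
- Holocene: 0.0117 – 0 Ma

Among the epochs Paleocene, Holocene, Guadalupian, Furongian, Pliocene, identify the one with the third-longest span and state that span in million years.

Durations: Paleocene 10; Holocene 0.0117; Guadalupian 13.5; Furongian 11.6; Pliocene 2.753 Myr.
Sorted longest-first: Guadalupian (13.5), Furongian (11.6), Paleocene (10), Pliocene (2.753), Holocene (0.0117).
The third longest is Paleocene at 10 Myr.

Paleocene, 10 million years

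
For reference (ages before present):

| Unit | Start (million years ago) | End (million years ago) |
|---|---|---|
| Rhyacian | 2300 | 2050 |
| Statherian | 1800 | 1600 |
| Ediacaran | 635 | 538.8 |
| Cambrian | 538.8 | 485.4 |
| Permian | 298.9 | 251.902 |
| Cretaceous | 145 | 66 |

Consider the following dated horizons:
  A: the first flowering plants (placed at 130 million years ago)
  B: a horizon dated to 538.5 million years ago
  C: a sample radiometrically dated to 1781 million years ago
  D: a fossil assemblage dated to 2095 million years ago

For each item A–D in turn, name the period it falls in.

A: 130 Ma lies in 145–66 Ma, so Cretaceous.
B: 538.5 Ma lies in 538.8–485.4 Ma, so Cambrian.
C: 1781 Ma lies in 1800–1600 Ma, so Statherian.
D: 2095 Ma lies in 2300–2050 Ma, so Rhyacian.

A — Cretaceous; B — Cambrian; C — Statherian; D — Rhyacian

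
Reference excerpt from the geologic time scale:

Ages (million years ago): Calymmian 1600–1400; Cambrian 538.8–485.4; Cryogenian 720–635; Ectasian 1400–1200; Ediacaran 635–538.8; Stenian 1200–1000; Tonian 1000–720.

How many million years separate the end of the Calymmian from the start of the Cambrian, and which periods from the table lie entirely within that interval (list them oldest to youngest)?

861.2 million years; Ectasian, Stenian, Tonian, Cryogenian, Ediacaran

End of Calymmian = 1400 Ma; start of Cambrian = 538.8 Ma.
Gap = 1400 − 538.8 = 861.2 Myr.
Periods wholly inside 1400–538.8 Ma: Ectasian (1400–1200), Stenian (1200–1000), Tonian (1000–720), Cryogenian (720–635), Ediacaran (635–538.8).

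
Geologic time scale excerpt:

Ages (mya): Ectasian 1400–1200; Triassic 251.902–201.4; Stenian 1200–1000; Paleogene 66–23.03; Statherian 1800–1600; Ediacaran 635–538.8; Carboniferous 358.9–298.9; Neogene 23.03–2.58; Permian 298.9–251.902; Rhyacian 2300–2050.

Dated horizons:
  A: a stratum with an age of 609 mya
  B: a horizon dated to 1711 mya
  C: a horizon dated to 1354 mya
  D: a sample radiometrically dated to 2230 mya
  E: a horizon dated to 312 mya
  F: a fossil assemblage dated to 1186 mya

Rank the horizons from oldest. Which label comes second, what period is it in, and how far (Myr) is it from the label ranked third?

Sorted oldest-first by Ma: D (2230), B (1711), C (1354), F (1186), A (609), E (312).
The second oldest is B at 1711 Ma, which lies in 1800–1600 Ma: the Statherian.
The third oldest is C at 1354 Ma; separation = |1711 − 1354| = 357 Myr.

B, in the Statherian; 357 million years to C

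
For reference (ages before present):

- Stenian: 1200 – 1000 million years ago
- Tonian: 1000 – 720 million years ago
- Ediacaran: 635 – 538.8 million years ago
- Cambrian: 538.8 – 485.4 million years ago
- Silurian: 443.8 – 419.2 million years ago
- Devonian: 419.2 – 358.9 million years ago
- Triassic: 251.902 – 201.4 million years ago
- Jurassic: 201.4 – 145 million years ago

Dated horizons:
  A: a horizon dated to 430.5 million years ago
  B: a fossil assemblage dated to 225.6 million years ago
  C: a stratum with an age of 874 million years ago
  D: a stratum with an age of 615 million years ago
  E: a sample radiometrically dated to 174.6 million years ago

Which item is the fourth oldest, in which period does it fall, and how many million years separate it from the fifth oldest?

Larger Ma means older, so oldest first: C 874 > D 615 > A 430.5 > B 225.6 > E 174.6.
Counting 4 along gives B (225.6 Ma); the excerpt puts that inside the Triassic, 251.902–201.4 Ma.
Next in line is E (174.6 Ma), and 225.6 − 174.6 = 51 Myr.

B, in the Triassic; 51 million years to E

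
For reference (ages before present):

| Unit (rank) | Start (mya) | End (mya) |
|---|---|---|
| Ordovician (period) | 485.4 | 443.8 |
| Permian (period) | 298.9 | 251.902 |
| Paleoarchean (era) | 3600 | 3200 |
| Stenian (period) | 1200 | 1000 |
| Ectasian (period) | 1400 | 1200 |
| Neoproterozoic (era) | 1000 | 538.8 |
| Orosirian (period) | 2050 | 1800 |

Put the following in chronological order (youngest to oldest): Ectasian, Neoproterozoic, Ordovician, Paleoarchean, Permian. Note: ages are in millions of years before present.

Permian, Ordovician, Neoproterozoic, Ectasian, Paleoarchean

The oldest of these is Paleoarchean (starts 3600 Ma) and the youngest is Permian (ends 251.902 Ma).
In between, by decreasing start age: Ectasian (1400), Neoproterozoic (1000), Ordovician (485.4).
Listing youngest first means reversing that sequence.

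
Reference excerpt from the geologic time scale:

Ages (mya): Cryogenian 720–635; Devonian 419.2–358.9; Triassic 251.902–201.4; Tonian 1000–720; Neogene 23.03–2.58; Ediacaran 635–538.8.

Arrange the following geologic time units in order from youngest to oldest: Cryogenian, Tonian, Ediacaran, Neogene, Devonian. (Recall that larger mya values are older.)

Neogene, then Devonian, then Ediacaran, then Cryogenian, then Tonian

Read off each span (Ma): Cryogenian 720–635; Tonian 1000–720; Ediacaran 635–538.8; Neogene 23.03–2.58; Devonian 419.2–358.9.
Larger Ma is older, so oldest→youngest is Tonian, Cryogenian, Ediacaran, Devonian, Neogene; reverse it for youngest→oldest.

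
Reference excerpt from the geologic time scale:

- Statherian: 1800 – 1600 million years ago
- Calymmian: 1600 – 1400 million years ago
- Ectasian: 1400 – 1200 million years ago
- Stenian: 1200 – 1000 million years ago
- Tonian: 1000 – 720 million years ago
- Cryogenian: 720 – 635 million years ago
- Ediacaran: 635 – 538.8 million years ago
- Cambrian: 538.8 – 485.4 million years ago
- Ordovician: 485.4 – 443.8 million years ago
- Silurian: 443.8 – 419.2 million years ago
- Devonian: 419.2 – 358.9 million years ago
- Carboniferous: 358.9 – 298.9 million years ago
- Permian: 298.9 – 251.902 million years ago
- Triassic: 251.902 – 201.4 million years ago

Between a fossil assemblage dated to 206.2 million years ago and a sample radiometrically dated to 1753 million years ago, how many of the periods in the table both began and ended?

12

The older date is 1753 Ma and the younger is 206.2 Ma.
Periods with start < 1753 and end > 206.2 Ma: Calymmian (1600–1400), Ectasian (1400–1200), Stenian (1200–1000), Tonian (1000–720), Cryogenian (720–635), Ediacaran (635–538.8), Cambrian (538.8–485.4), Ordovician (485.4–443.8), Silurian (443.8–419.2), Devonian (419.2–358.9), Carboniferous (358.9–298.9), Permian (298.9–251.902).
That is 12 complete periods.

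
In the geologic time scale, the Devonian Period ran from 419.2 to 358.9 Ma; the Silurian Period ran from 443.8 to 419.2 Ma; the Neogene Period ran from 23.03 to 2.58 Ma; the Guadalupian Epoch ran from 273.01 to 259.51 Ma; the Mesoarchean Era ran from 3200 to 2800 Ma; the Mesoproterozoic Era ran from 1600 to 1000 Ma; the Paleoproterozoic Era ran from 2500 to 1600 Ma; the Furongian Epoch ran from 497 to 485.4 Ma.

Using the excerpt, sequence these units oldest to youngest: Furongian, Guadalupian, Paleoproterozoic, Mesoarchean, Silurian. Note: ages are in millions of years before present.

Mesoarchean, Paleoproterozoic, Furongian, Silurian, Guadalupian

The oldest of these is Mesoarchean (starts 3200 Ma) and the youngest is Guadalupian (ends 259.51 Ma).
In between, by decreasing start age: Paleoproterozoic (2500), Furongian (497), Silurian (443.8).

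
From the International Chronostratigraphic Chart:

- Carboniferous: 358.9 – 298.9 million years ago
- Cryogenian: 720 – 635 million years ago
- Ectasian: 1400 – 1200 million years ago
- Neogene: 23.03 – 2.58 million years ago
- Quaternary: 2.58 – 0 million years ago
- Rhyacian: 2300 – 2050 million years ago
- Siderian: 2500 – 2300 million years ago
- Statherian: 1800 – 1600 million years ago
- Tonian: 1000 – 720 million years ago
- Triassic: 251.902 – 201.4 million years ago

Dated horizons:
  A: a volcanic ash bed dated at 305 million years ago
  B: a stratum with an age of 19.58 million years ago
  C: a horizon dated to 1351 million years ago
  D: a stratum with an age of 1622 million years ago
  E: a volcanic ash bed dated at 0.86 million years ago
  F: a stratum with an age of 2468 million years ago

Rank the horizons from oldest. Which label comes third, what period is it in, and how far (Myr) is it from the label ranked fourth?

Larger Ma means older, so oldest first: F 2468 > D 1622 > C 1351 > A 305 > B 19.58 > E 0.86.
Counting 3 along gives C (1351 Ma); the excerpt puts that inside the Ectasian, 1400–1200 Ma.
Next in line is A (305 Ma), and 1351 − 305 = 1046 Myr.

C, in the Ectasian; 1046 million years to A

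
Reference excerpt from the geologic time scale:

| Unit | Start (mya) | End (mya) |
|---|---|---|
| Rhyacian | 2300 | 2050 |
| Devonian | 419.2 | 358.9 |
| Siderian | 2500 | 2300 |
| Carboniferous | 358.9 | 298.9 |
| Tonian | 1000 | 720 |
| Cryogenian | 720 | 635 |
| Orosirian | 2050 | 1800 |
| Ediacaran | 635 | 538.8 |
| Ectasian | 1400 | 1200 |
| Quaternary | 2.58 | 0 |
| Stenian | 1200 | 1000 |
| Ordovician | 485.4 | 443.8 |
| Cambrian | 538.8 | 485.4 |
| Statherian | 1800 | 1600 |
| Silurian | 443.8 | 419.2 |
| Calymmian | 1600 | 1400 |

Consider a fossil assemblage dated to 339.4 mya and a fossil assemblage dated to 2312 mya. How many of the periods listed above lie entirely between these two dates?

2312 Ma sits inside the Siderian (2500–2300) and 339.4 Ma inside the Carboniferous (358.9–298.9); neither of those is wholly between the two dates.
The listed periods lying completely between them are Rhyacian, Orosirian, Statherian, Calymmian, Ectasian, Stenian, Tonian, Cryogenian, Ediacaran, Cambrian, Ordovician, Silurian, Devonian — 13 in all.

13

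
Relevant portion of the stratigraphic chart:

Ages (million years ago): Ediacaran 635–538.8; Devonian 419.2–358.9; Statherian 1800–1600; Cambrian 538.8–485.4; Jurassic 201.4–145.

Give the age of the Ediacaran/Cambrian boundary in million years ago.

The Ediacaran ends and the Cambrian begins at 538.8 million years ago.

538.8 million years ago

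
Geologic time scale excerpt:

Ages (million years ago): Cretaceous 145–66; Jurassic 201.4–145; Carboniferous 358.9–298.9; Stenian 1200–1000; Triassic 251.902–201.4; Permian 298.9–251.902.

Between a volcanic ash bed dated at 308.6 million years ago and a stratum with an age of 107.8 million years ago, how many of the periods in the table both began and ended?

308.6 Ma sits inside the Carboniferous (358.9–298.9) and 107.8 Ma inside the Cretaceous (145–66); neither of those is wholly between the two dates.
The listed periods lying completely between them are Permian, Triassic, Jurassic — 3 in all.

3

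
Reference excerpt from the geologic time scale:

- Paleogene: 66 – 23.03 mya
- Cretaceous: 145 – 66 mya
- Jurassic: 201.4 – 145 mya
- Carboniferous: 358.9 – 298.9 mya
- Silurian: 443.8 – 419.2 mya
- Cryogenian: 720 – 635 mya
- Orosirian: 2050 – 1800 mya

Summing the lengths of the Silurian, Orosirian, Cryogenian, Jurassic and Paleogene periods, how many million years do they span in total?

Duration is start − end for each: (443.8 − 419.2) + (2050 − 1800) + (720 − 635) + (201.4 − 145) + (66 − 23.03).
That is 24.6 + 250 + 85 + 56.4 + 42.97, which totals 458.97 million years.

458.97 million years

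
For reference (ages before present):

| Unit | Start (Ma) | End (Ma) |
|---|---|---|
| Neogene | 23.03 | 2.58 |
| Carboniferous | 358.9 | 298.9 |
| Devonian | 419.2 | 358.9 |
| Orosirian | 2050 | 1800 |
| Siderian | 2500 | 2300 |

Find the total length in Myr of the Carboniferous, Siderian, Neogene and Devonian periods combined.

Each duration: Carboniferous = 60; Siderian = 200; Neogene = 20.45; Devonian = 60.3.
Sum: 60 + 200 + 20.45 + 60.3 = 340.75 Myr.

340.75 million years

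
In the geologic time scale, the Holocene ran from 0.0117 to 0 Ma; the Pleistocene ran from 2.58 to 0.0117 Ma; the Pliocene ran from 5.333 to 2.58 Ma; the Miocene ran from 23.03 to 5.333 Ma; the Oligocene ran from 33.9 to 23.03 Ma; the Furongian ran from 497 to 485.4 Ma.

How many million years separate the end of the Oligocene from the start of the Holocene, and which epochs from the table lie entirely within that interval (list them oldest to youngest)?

23.0183 million years; Miocene, Pliocene, Pleistocene

The Oligocene closes at 23.03 Ma and the Holocene opens at 0.0117 Ma, so the interval is 23.03 − 0.0117 = 23.0183 Myr.
An epoch fits inside if it starts at or after 23.03 Ma and ends at or before 0.0117 Ma; oldest first that gives Miocene, Pliocene, Pleistocene.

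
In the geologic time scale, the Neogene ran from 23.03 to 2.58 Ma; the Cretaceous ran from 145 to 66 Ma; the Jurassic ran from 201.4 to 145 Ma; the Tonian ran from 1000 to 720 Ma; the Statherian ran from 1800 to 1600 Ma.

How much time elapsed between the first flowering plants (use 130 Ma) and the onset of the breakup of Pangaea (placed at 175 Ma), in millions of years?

175 − 130 = 45 million years.

45 million years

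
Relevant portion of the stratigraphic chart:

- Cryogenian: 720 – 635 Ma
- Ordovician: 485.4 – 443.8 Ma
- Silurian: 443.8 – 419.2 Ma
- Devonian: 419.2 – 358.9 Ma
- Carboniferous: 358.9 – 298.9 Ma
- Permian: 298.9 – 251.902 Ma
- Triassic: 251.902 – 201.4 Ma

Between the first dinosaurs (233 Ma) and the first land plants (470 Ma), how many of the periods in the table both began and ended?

470 Ma sits inside the Ordovician (485.4–443.8) and 233 Ma inside the Triassic (251.902–201.4); neither of those is wholly between the two dates.
The listed periods lying completely between them are Silurian, Devonian, Carboniferous, Permian — 4 in all.

4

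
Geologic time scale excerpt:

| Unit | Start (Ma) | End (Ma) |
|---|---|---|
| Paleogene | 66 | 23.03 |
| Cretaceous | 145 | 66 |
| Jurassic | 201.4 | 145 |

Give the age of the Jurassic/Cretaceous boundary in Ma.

The Jurassic ends and the Cretaceous begins at 145 Ma.

145 Ma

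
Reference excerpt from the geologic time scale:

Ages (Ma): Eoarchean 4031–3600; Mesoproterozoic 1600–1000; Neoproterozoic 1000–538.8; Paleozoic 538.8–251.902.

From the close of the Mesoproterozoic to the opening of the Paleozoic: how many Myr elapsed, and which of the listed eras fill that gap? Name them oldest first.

461.2 million years; Neoproterozoic

End of Mesoproterozoic = 1000 Ma; start of Paleozoic = 538.8 Ma.
Gap = 1000 − 538.8 = 461.2 Myr.
Eras wholly inside 1000–538.8 Ma: Neoproterozoic (1000–538.8).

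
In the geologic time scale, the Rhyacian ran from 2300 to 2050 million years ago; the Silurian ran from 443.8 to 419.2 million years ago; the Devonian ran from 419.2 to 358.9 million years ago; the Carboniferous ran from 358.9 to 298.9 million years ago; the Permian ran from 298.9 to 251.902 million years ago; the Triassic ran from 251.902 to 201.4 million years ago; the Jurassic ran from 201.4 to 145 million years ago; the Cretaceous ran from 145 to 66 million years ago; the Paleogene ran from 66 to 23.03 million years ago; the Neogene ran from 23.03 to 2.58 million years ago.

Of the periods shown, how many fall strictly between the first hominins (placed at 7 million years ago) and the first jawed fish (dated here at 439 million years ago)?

439 Ma sits inside the Silurian (443.8–419.2) and 7 Ma inside the Neogene (23.03–2.58); neither of those is wholly between the two dates.
The listed periods lying completely between them are Devonian, Carboniferous, Permian, Triassic, Jurassic, Cretaceous, Paleogene — 7 in all.

7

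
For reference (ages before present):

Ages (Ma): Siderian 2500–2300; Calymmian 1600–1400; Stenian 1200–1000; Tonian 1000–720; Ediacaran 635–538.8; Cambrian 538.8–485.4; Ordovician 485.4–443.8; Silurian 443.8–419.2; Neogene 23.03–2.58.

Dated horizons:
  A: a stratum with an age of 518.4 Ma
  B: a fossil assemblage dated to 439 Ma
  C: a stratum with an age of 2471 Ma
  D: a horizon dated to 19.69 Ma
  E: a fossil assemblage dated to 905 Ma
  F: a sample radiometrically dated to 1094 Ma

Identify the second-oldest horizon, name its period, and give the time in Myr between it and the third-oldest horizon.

Larger Ma means older, so oldest first: C 2471 > F 1094 > E 905 > A 518.4 > B 439 > D 19.69.
Counting 2 along gives F (1094 Ma); the excerpt puts that inside the Stenian, 1200–1000 Ma.
Next in line is E (905 Ma), and 1094 − 905 = 189 Myr.

F, in the Stenian; 189 million years to E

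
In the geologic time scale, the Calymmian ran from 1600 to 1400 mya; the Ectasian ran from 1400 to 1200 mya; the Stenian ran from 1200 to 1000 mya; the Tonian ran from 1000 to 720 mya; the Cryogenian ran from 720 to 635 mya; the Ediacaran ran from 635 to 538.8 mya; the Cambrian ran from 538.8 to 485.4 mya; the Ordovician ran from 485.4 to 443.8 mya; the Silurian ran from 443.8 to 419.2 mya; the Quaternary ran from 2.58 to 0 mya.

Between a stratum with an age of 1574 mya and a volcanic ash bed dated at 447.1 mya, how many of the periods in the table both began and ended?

6

1574 Ma sits inside the Calymmian (1600–1400) and 447.1 Ma inside the Ordovician (485.4–443.8); neither of those is wholly between the two dates.
The listed periods lying completely between them are Ectasian, Stenian, Tonian, Cryogenian, Ediacaran, Cambrian — 6 in all.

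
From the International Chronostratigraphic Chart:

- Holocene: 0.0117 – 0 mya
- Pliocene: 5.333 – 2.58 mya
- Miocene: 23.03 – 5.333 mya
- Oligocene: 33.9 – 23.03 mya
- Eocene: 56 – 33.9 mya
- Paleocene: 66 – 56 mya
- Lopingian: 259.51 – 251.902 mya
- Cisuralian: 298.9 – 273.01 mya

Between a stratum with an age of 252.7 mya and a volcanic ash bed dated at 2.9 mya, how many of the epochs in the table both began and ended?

The older date is 252.7 Ma and the younger is 2.9 Ma.
Epochs with start < 252.7 and end > 2.9 Ma: Paleocene (66–56), Eocene (56–33.9), Oligocene (33.9–23.03), Miocene (23.03–5.333).
That is 4 complete epochs.

4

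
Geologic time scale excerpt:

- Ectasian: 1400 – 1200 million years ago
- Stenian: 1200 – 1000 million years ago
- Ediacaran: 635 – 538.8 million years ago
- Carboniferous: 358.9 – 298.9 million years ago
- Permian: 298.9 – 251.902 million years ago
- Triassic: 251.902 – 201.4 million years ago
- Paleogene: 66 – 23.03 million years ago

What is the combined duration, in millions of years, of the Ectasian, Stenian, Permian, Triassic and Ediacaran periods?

Each duration: Ectasian = 200; Stenian = 200; Permian = 46.998; Triassic = 50.502; Ediacaran = 96.2.
Sum: 200 + 200 + 46.998 + 50.502 + 96.2 = 593.7 Myr.

593.7 million years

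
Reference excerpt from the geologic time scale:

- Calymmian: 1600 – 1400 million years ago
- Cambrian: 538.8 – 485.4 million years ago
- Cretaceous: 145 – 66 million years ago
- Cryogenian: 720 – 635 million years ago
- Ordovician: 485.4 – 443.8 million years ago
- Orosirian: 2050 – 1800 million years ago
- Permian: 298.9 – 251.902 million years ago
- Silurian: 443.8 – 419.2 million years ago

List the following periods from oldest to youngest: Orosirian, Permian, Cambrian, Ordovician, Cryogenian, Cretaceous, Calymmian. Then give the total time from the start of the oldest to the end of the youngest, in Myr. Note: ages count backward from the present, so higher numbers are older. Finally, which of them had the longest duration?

Orosirian, Calymmian, Cryogenian, Cambrian, Ordovician, Permian, Cretaceous; total span 1984 Myr; longest is Orosirian

Start ages (Ma): Orosirian 2050, Calymmian 1600, Cryogenian 720, Cambrian 538.8, Ordovician 485.4, Permian 298.9, Cretaceous 145.
Ordered oldest to youngest: Orosirian, Calymmian, Cryogenian, Cambrian, Ordovician, Permian, Cretaceous.
Span = 2050 − 66 = 1984 Myr.
Durations: Calymmian 200, Cretaceous 79, Cambrian 53.4, Permian 46.998, Ordovician 41.6, Cryogenian 85, Orosirian 250 → longest is Orosirian (250 Myr).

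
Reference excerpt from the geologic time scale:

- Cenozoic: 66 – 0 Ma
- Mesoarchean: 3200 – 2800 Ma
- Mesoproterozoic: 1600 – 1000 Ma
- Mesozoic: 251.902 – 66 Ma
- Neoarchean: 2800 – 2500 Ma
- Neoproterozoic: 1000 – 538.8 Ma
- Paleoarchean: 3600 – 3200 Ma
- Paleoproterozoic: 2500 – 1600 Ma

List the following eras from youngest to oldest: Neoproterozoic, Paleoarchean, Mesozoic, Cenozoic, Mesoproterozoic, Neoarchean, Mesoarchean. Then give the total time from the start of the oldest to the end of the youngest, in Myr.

Cenozoic → Mesozoic → Neoproterozoic → Mesoproterozoic → Neoarchean → Mesoarchean → Paleoarchean; total span 3600 Myr

Start ages (Ma): Paleoarchean 3600, Mesoarchean 3200, Neoarchean 2800, Mesoproterozoic 1600, Neoproterozoic 1000, Mesozoic 251.902, Cenozoic 66.
Ordered youngest to oldest: Cenozoic, Mesozoic, Neoproterozoic, Mesoproterozoic, Neoarchean, Mesoarchean, Paleoarchean.
Span = 3600 − 0 = 3600 Myr.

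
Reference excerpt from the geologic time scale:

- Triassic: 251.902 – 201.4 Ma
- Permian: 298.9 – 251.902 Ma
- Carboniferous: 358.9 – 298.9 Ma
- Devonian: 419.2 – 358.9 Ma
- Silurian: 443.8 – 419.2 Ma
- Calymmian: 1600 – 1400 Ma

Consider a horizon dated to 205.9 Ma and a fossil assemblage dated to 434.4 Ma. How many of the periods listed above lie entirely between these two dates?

434.4 Ma sits inside the Silurian (443.8–419.2) and 205.9 Ma inside the Triassic (251.902–201.4); neither of those is wholly between the two dates.
The listed periods lying completely between them are Devonian, Carboniferous, Permian — 3 in all.

3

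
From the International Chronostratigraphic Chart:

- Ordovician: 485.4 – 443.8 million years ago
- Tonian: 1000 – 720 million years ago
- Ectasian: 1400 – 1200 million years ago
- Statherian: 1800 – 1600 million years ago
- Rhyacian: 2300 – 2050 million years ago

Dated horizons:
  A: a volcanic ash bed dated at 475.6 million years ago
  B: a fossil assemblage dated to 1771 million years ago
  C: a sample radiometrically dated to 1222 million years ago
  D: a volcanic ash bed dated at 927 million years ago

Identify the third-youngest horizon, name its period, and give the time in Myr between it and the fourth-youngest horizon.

Sorted youngest-first by Ma: A (475.6), D (927), C (1222), B (1771).
The third youngest is C at 1222 Ma, which lies in 1400–1200 Ma: the Ectasian.
The fourth youngest is B at 1771 Ma; separation = |1222 − 1771| = 549 Myr.

C, in the Ectasian; 549 million years to B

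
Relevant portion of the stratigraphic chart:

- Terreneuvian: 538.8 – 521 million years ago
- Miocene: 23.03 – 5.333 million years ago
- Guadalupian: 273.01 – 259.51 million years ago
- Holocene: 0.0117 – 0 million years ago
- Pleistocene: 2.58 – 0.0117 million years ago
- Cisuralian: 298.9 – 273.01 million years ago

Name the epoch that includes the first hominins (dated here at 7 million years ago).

Miocene

7 Ma lies between 23.03 and 5.333 Ma, so it falls in the Miocene.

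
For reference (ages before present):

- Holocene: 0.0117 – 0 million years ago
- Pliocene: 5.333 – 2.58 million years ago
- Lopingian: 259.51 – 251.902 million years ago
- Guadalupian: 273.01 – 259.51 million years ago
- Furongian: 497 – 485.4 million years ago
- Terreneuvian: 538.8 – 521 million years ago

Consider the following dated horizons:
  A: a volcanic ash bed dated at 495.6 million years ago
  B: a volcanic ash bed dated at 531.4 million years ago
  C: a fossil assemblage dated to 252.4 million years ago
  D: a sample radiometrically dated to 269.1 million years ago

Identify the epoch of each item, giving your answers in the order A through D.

A — Furongian; B — Terreneuvian; C — Lopingian; D — Guadalupian

Match each age against the start–end ranges in the excerpt: A = 495.6 Ma → Furongian (497–485.4); B = 531.4 Ma → Terreneuvian (538.8–521); C = 252.4 Ma → Lopingian (259.51–251.902); D = 269.1 Ma → Guadalupian (273.01–259.51).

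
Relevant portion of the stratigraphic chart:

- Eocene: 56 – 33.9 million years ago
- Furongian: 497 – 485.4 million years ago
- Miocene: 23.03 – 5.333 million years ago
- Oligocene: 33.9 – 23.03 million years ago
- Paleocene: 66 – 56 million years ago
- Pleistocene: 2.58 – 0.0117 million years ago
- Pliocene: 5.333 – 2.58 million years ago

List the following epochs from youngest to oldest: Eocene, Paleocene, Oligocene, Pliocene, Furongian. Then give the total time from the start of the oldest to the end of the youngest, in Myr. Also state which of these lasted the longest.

Pliocene, Oligocene, Eocene, Paleocene, Furongian; total span 494.42 Myr; longest is Eocene

Start ages (Ma): Furongian 497, Paleocene 66, Eocene 56, Oligocene 33.9, Pliocene 5.333.
Ordered youngest to oldest: Pliocene, Oligocene, Eocene, Paleocene, Furongian.
Span = 497 − 2.58 = 494.42 Myr.
Durations: Oligocene 10.87, Paleocene 10, Eocene 22.1, Pliocene 2.753, Furongian 11.6 → longest is Eocene (22.1 Myr).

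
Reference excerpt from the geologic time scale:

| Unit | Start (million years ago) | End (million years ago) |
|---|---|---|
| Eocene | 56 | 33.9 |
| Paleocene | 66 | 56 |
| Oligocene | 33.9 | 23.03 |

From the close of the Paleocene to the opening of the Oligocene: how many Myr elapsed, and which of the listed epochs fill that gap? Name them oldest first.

End of Paleocene = 56 Ma; start of Oligocene = 33.9 Ma.
Gap = 56 − 33.9 = 22.1 Myr.
Epochs wholly inside 56–33.9 Ma: Eocene (56–33.9).

22.1 million years; Eocene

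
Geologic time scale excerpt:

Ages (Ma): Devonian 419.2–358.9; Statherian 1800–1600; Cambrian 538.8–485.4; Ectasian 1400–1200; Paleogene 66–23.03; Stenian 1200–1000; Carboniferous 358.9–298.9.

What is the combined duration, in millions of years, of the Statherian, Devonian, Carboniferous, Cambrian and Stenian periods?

Duration is start − end for each: (1800 − 1600) + (419.2 − 358.9) + (358.9 − 298.9) + (538.8 − 485.4) + (1200 − 1000).
That is 200 + 60.3 + 60 + 53.4 + 200, which totals 573.7 million years.

573.7 million years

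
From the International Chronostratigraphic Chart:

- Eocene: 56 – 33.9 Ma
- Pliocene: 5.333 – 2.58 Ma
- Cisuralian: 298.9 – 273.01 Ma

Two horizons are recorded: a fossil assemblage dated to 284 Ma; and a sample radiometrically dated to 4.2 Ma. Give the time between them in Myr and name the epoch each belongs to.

279.8 million years apart; the first in the Cisuralian, the second in the Pliocene

Elapsed time: 284 − 4.2 = 279.8 Myr.
284 Ma lies within 298.9–273.01 Ma: Cisuralian.
4.2 Ma lies within 5.333–2.58 Ma: Pliocene.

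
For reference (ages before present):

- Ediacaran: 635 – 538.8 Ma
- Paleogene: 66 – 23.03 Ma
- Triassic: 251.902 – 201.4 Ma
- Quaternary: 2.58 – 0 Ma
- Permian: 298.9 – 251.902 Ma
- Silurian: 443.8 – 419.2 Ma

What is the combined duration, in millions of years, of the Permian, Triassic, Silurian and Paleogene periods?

165.07 million years

Duration is start − end for each: (298.9 − 251.902) + (251.902 − 201.4) + (443.8 − 419.2) + (66 − 23.03).
That is 46.998 + 50.502 + 24.6 + 42.97, which totals 165.07 million years.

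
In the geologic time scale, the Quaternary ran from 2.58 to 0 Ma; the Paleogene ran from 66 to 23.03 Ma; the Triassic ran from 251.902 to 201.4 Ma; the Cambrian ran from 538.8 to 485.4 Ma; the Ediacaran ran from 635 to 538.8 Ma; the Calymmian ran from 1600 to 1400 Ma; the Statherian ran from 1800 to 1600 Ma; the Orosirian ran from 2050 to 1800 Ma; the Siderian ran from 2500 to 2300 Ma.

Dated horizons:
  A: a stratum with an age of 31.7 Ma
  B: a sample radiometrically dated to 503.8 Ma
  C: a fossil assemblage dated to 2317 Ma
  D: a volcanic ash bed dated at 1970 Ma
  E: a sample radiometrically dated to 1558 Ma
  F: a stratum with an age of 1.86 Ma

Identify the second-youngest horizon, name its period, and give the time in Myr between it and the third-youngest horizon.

Sorted youngest-first by Ma: F (1.86), A (31.7), B (503.8), E (1558), D (1970), C (2317).
The second youngest is A at 31.7 Ma, which lies in 66–23.03 Ma: the Paleogene.
The third youngest is B at 503.8 Ma; separation = |31.7 − 503.8| = 472.1 Myr.

A, in the Paleogene; 472.1 million years to B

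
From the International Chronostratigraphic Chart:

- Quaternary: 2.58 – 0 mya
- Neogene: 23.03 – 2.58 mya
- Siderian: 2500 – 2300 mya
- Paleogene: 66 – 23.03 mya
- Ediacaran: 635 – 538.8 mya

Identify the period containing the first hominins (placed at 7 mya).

Neogene

7 Ma lies between 23.03 and 2.58 Ma, so it falls in the Neogene.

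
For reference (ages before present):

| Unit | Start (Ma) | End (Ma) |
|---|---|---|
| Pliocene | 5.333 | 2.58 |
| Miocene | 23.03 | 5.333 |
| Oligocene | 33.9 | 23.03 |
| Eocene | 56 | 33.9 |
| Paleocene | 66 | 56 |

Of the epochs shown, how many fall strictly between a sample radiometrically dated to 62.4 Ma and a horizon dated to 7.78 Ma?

The older date is 62.4 Ma and the younger is 7.78 Ma.
Epochs with start < 62.4 and end > 7.78 Ma: Eocene (56–33.9), Oligocene (33.9–23.03).
That is 2 complete epochs.

2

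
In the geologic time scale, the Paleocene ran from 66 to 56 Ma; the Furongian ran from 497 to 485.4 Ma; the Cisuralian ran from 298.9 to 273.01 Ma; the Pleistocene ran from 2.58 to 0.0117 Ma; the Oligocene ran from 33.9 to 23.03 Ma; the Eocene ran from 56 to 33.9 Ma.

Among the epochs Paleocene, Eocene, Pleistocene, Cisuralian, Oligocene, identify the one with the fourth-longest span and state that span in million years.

Paleocene, 10 million years

Start − end for each: Paleocene 66 − 56 = 10; Eocene 56 − 33.9 = 22.1; Pleistocene 2.58 − 0.0117 = 2.5683; Cisuralian 298.9 − 273.01 = 25.89; Oligocene 33.9 − 23.03 = 10.87.
Ranking these from longest: Cisuralian > Eocene > Oligocene > Paleocene > Pleistocene.
Position 4 in that ranking is Paleocene, which lasted 10 Myr.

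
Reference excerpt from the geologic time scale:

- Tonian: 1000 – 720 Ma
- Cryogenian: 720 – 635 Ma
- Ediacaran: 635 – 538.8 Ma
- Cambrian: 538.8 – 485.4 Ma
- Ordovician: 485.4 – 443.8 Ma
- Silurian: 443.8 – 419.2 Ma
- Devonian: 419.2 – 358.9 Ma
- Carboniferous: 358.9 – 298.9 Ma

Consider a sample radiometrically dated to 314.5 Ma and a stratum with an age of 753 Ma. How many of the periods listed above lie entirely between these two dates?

753 Ma sits inside the Tonian (1000–720) and 314.5 Ma inside the Carboniferous (358.9–298.9); neither of those is wholly between the two dates.
The listed periods lying completely between them are Cryogenian, Ediacaran, Cambrian, Ordovician, Silurian, Devonian — 6 in all.

6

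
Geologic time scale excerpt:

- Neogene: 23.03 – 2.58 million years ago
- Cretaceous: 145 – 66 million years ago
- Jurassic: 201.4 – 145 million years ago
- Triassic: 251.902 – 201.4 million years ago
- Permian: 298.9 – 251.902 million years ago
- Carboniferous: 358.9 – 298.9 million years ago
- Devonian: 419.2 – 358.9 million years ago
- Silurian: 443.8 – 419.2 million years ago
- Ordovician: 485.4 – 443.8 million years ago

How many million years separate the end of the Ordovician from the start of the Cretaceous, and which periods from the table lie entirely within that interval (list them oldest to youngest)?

The Ordovician closes at 443.8 Ma and the Cretaceous opens at 145 Ma, so the interval is 443.8 − 145 = 298.8 Myr.
A period fits inside if it starts at or after 443.8 Ma and ends at or before 145 Ma; oldest first that gives Silurian, Devonian, Carboniferous, Permian, Triassic, Jurassic.

298.8 million years; Silurian, Devonian, Carboniferous, Permian, Triassic, Jurassic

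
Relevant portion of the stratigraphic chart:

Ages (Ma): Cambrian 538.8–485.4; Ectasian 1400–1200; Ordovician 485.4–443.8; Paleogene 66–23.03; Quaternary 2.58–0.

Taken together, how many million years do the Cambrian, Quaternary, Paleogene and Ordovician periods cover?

140.55 million years

Each duration: Cambrian = 53.4; Quaternary = 2.58; Paleogene = 42.97; Ordovician = 41.6.
Sum: 53.4 + 2.58 + 42.97 + 41.6 = 140.55 Myr.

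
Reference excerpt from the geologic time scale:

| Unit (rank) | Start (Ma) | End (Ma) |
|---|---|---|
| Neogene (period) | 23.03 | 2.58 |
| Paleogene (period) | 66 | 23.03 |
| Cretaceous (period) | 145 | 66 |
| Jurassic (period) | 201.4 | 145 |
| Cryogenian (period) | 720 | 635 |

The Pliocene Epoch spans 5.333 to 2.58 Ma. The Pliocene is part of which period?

The Pliocene (5.333–2.58 Ma) lies entirely within 23.03–2.58 Ma, the Neogene Period.

Neogene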